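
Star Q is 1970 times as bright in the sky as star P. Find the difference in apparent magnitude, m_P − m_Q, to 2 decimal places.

m_P − m_Q ≈ 8.24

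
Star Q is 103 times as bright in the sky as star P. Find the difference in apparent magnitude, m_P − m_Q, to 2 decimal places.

Pogson: Δm = −2.5 log₁₀(ratio) = −2.5 log₁₀(103) = −2.5 × 2.0128 = -5.032
Star Q is brighter so has the smaller magnitude: m_P − m_Q is positive.

m_P − m_Q ≈ 5.03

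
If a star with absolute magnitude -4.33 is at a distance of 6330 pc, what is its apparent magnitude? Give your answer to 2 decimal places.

m ≈ 9.68

m = M + 5 log₁₀ d − 5 = -4.33 + 5·3.8014 − 5 = 9.677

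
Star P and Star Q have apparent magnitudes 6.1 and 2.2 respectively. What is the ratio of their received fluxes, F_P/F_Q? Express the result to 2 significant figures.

F_P/F_Q ≈ 0.028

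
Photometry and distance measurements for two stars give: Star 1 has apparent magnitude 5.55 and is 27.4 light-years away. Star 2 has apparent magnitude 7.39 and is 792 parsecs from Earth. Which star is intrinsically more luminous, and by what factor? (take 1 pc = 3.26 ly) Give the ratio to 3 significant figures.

Star 2 is more luminous, by a factor of 1630.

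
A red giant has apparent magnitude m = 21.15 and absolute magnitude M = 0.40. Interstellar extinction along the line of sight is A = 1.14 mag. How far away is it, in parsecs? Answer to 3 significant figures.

d ≈ 83600 pc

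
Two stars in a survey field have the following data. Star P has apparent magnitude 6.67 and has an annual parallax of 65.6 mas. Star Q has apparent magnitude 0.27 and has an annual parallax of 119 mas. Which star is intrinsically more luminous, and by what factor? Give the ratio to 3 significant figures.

Star Q is more luminous, by a factor of 110.

Star P: p = 65.6 mas = 0.0656″ → d = 1/p = 15.24 pc
Star P: M = m − 5 log₁₀ d + 5 = 6.67 − 5·1.1831 + 5 = 5.755
Star Q: p = 119 mas = 0.119″ → d = 1/p = 8.403 pc
Star Q: M = m − 5 log₁₀ d + 5 = 0.27 − 5·0.9245 + 5 = 0.648
ΔM = M_P − M_Q = 5.755 − (0.648) = 5.107; smaller M is more luminous → Star Q.
L ratio = 10^(0.4 |ΔM|) = 10^2.043 = 110.3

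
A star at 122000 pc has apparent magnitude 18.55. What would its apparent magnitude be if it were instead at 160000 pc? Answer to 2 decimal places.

m ≈ 19.14

Flux ∝ 1/d², so Δm = 5 log₁₀(d₂/d₁) = 5 log₁₀(160000/122000) = 0.589
m₂ = m₁ + Δm = 18.55 + (0.589) = 19.139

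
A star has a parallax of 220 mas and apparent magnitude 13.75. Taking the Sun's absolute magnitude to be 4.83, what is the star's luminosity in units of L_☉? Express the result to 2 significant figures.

L/L_☉ ≈ 5.6×10^-5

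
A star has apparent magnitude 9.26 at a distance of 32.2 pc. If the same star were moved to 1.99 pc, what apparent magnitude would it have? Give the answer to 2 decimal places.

Flux ∝ 1/d², so Δm = 5 log₁₀(d₂/d₁) = 5 log₁₀(1.99/32.2) = -6.045
m₂ = m₁ + Δm = 9.26 + (-6.045) = 3.215

m ≈ 3.21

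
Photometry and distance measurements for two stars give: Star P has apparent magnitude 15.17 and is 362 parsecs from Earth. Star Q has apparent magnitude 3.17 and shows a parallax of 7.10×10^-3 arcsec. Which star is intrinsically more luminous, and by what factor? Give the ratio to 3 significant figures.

Star Q is more luminous, by a factor of 9550.

Star P: M = m − 5 log₁₀ d + 5 = 15.17 − 5·2.5587 + 5 = 7.376
Star Q: d = 1/p = 1/7.10×10^-3″ = 140.8 pc
Star Q: M = m − 5 log₁₀ d + 5 = 3.17 − 5·2.1487 + 5 = -2.574
ΔM = M_P − M_Q = 7.376 − (-2.574) = 9.950; smaller M is more luminous → Star Q.
L ratio = 10^(0.4 |ΔM|) = 10^3.980 = 9551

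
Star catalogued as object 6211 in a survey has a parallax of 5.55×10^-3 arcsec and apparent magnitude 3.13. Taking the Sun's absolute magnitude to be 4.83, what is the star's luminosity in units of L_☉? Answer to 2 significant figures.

d = 1/p = 1/5.55×10^-3″ = 180.2 pc
M = m − 5 log₁₀ d + 5 = 3.13 − 5·2.2557 + 5 = -3.149
M − M_☉ = -3.149 − 4.83 = -7.979
L/L_☉ = 10^(−0.4 × -7.979) = 1554

L/L_☉ ≈ 1600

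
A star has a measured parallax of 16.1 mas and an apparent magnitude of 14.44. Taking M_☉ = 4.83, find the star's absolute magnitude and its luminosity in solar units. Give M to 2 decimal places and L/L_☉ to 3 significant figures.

d = 1/p = 1000/16.1 mas = 62.11 pc
M = m − 5 log₁₀ d + 5 = 14.44 − 5·1.7932 + 5 = 10.474
M − M_☉ = 10.474 − 4.83 = 5.644
L/L_☉ = 10^(−0.4 × 5.644) = 5.525×10^-3

M ≈ 10.47; L/L_☉ ≈ 5.53×10^-3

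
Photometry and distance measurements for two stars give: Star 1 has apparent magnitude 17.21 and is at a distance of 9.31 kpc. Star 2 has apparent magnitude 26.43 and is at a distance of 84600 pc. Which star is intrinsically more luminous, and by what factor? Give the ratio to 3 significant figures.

Star 1 is more luminous, by a factor of 59.0.

Star 1: d = 9.31 kpc = 9310 pc
Star 1: M = m − 5 log₁₀ d + 5 = 17.21 − 5·3.9689 + 5 = 2.365
Star 2: M = m − 5 log₁₀ d + 5 = 26.43 − 5·4.9274 + 5 = 6.793
ΔM = M_1 − M_2 = 2.365 − (6.793) = -4.428; smaller M is more luminous → Star 1.
L ratio = 10^(0.4 |ΔM|) = 10^1.771 = 59.04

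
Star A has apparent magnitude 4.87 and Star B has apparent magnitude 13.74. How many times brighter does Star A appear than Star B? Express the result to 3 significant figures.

3530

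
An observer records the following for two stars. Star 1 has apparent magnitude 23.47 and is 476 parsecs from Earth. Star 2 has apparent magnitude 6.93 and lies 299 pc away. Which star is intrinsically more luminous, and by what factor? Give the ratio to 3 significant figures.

Star 2 is more luminous, by a factor of 1.63×10^6.

Star 1: M = m − 5 log₁₀ d + 5 = 23.47 − 5·2.6776 + 5 = 15.082
Star 2: M = m − 5 log₁₀ d + 5 = 6.93 − 5·2.4757 + 5 = -0.448
ΔM = M_1 − M_2 = 15.082 − (-0.448) = 15.530; smaller M is more luminous → Star 2.
L ratio = 10^(0.4 |ΔM|) = 10^6.212 = 1.630×10^6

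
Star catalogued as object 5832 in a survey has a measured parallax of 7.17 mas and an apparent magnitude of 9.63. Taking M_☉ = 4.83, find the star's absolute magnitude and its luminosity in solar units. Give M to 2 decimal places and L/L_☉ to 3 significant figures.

M ≈ 3.91; L/L_☉ ≈ 2.34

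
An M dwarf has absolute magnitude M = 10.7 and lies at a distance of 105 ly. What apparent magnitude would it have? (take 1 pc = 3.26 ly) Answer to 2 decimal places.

m ≈ 13.24

d = 105 ly / 3.26 = 32.21 pc
m = M + 5 log₁₀ d − 5 = 10.7 + 5·1.5080 − 5 = 13.240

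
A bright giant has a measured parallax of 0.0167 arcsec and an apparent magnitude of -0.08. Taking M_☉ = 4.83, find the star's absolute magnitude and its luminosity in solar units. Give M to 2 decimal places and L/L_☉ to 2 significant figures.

d = 1/p = 1/0.0167″ = 59.88 pc
M = m − 5 log₁₀ d + 5 = -0.08 − 5·1.7773 + 5 = -3.966
M − M_☉ = -3.966 − 4.83 = -8.796
L/L_☉ = 10^(−0.4 × -8.796) = 3300

M ≈ -3.97; L/L_☉ ≈ 3300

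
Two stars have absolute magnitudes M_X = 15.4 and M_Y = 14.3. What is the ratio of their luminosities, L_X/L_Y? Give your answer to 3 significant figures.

L_X/L_Y ≈ 0.363

ΔM = M_X − M_Y = 1.1
L_X/L_Y = 10^(−0.4 ΔM) = 10^-0.440 = 0.3631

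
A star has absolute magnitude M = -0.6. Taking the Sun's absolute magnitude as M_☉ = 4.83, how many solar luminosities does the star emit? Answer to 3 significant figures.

L/L_☉ ≈ 149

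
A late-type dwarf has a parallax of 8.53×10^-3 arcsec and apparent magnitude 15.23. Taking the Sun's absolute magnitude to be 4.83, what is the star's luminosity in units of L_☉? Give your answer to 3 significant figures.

L/L_☉ ≈ 9.51×10^-3

d = 1/p = 1/8.53×10^-3″ = 117.2 pc
M = m − 5 log₁₀ d + 5 = 15.23 − 5·2.0691 + 5 = 9.885
M − M_☉ = 9.885 − 4.83 = 5.055
L/L_☉ = 10^(−0.4 × 5.055) = 9.508×10^-3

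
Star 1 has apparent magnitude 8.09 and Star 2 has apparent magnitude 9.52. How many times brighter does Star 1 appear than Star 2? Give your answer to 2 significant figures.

3.7

Δm = 8.09 − (9.52) = -1.43
Flux ratio = 10^(−0.4 Δm) = 10^(−0.4 × -1.43) = 10^0.572 = 3.733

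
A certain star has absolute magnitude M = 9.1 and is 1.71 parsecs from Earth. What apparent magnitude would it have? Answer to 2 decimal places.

m = M + 5 log₁₀ d − 5 = 9.1 + 5·0.2330 − 5 = 5.265

m ≈ 5.26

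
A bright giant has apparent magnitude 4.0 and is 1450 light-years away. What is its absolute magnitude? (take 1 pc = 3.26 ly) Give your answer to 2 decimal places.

M ≈ -4.24

d = 1450 ly / 3.26 = 444.8 pc
5 log₁₀(d/10 pc) = 5 log₁₀(444.8) − 5 = 8.241
M = m − 5 log₁₀(d/10) = 4.0 − 8.241 = -4.241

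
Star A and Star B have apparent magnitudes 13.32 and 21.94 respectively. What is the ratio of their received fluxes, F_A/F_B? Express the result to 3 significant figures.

Magnitude difference = -8.62
Flux ratio = 10^(−0.4 Δm) = 10^(−0.4 × -8.62) = 10^3.448 = 2805

F_A/F_B ≈ 2810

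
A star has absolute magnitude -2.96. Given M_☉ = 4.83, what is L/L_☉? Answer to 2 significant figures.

L/L_☉ ≈ 1300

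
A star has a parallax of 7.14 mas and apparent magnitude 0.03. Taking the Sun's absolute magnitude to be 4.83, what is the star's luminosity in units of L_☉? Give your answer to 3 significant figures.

d = 1/p = 1000/7.14 mas = 140.1 pc
M = m − 5 log₁₀ d + 5 = 0.03 − 5·2.1463 + 5 = -5.702
M − M_☉ = -5.702 − 4.83 = -10.532
L/L_☉ = 10^(−0.4 × -10.532) = 16320

L/L_☉ ≈ 16300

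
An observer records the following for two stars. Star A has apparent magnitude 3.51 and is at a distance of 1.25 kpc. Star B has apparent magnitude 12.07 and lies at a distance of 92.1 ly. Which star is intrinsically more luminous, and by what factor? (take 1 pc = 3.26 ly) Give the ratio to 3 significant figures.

Star A: d = 1.25 kpc = 1250 pc
Star A: M = m − 5 log₁₀ d + 5 = 3.51 − 5·3.0969 + 5 = -6.975
Star B: d = 92.1 ly / 3.26 = 28.25 pc
Star B: M = m − 5 log₁₀ d + 5 = 12.07 − 5·1.4510 + 5 = 9.815
ΔM = M_A − M_B = -6.975 − (9.815) = -16.789; smaller M is more luminous → Star A.
L ratio = 10^(0.4 |ΔM|) = 10^6.716 = 5.197×10^6

Star A is more luminous, by a factor of 5.20×10^6.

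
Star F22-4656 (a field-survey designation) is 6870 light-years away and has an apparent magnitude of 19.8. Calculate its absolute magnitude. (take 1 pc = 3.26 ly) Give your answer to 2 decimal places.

M ≈ 8.18

d = 6870 ly / 3.26 = 2107 pc
5 log₁₀(d/10 pc) = 5 log₁₀(2107) − 5 = 11.619
M = m − 5 log₁₀(d/10) = 19.8 − 11.619 = 8.181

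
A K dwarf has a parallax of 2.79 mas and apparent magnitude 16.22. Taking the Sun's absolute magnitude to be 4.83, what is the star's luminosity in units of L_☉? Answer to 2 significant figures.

L/L_☉ ≈ 0.036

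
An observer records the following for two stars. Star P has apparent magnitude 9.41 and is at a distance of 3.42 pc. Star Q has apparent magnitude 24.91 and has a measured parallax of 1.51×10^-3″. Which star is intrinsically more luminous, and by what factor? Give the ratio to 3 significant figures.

Star P: M = m − 5 log₁₀ d + 5 = 9.41 − 5·0.5340 + 5 = 11.740
Star Q: d = 1/p = 1/1.51×10^-3″ = 662.3 pc
Star Q: M = m − 5 log₁₀ d + 5 = 24.91 − 5·2.8210 + 5 = 15.805
ΔM = M_P − M_Q = 11.740 − (15.805) = -4.065; smaller M is more luminous → Star P.
L ratio = 10^(0.4 |ΔM|) = 10^1.626 = 42.27

Star P is more luminous, by a factor of 42.3.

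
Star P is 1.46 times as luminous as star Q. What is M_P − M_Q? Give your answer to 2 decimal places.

Pogson: ΔM = −2.5 log₁₀(ratio) = −2.5 log₁₀(1.46) = −2.5 × 0.1644 = -0.411
Star P is brighter, so it has the smaller magnitude: the difference is negative.

M_P − M_Q ≈ -0.41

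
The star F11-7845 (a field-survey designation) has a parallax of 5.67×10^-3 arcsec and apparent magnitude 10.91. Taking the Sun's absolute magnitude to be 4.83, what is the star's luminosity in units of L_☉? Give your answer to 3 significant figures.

d = 1/p = 1/5.67×10^-3″ = 176.4 pc
M = m − 5 log₁₀ d + 5 = 10.91 − 5·2.2464 + 5 = 4.678
M − M_☉ = 4.678 − 4.83 = -0.152
L/L_☉ = 10^(−0.4 × -0.152) = 1.150

L/L_☉ ≈ 1.15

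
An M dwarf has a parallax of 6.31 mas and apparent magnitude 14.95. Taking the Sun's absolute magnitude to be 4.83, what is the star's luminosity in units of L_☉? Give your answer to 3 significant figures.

d = 1/p = 1000/6.31 mas = 158.5 pc
M = m − 5 log₁₀ d + 5 = 14.95 − 5·2.2000 + 5 = 8.950
M − M_☉ = 8.950 − 4.83 = 4.120
L/L_☉ = 10^(−0.4 × 4.120) = 0.02249

L/L_☉ ≈ 0.0225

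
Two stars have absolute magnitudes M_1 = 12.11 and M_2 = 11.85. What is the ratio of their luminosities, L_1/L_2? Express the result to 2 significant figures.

ΔM = M_1 − M_2 = 0.26
L_1/L_2 = 10^(−0.4 ΔM) = 10^-0.104 = 0.7870

L_1/L_2 ≈ 0.79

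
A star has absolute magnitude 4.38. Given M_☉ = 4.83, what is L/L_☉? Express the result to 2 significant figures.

M − M_☉ = 4.38 − 4.83 = -0.450
L/L_☉ = 10^(−0.4 (M − M_☉)) = 10^0.180 = 1.514

L/L_☉ ≈ 1.5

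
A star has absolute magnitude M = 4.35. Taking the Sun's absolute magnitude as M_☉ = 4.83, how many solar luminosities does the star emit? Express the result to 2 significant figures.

L/L_☉ ≈ 1.6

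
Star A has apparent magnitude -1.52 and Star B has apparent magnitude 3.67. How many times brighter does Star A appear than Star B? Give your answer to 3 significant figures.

Δm = -1.52 − (3.67) = -5.19
Flux ratio = 10^(−0.4 Δm) = 10^(−0.4 × -5.19) = 10^2.076 = 119.1

119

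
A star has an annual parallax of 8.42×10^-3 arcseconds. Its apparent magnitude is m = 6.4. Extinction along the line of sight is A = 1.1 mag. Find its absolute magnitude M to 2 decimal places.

d = 1/p = 1/8.42×10^-3″ = 118.8 pc
5 log₁₀(d/10 pc) = 5 log₁₀(118.8) − 5 = 5.373
M = m − 5 log₁₀(d/10) − A = 6.4 − 5.373 − 1.1 = -0.073

M ≈ -0.07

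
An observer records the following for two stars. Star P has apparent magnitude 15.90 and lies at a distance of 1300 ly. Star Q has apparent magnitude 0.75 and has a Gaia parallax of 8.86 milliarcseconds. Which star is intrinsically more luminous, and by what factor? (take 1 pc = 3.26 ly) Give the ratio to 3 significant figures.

Star Q is more luminous, by a factor of 92000.

Star P: d = 1300 ly / 3.26 = 398.8 pc
Star P: M = m − 5 log₁₀ d + 5 = 15.90 − 5·2.6007 + 5 = 7.896
Star Q: p = 8.86 mas = 8.86×10^-3″ → d = 1/p = 112.9 pc
Star Q: M = m − 5 log₁₀ d + 5 = 0.75 − 5·2.0526 + 5 = -4.513
ΔM = M_P − M_Q = 7.896 − (-4.513) = 12.409; smaller M is more luminous → Star Q.
L ratio = 10^(0.4 |ΔM|) = 10^4.964 = 91980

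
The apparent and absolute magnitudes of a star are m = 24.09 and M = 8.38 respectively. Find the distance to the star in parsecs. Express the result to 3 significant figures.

d ≈ 13900 pc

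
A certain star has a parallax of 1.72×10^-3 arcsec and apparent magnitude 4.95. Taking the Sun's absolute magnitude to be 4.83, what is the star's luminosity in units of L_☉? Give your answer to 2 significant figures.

L/L_☉ ≈ 3000

d = 1/p = 1/1.72×10^-3″ = 581.4 pc
M = m − 5 log₁₀ d + 5 = 4.95 − 5·2.7645 + 5 = -3.872
M − M_☉ = -3.872 − 4.83 = -8.702
L/L_☉ = 10^(−0.4 × -8.702) = 3027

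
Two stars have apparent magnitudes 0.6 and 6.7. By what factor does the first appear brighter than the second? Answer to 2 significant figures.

280

Magnitude difference = -6.1
Flux ratio = 10^(−0.4 Δm) = 10^(−0.4 × -6.1) = 10^2.440 = 275.4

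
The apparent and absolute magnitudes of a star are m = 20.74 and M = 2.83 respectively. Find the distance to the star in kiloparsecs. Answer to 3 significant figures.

d ≈ 38.2 kpc

μ = m − M = 17.910
m − M = 5 log₁₀ d − 5
log₁₀ d = (m − M)/5 + 1 = 4.5820
d = 10^4.5820 = 38190 pc
= 38.19 kpc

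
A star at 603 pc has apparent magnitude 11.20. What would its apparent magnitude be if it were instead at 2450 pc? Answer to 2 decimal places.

m ≈ 14.24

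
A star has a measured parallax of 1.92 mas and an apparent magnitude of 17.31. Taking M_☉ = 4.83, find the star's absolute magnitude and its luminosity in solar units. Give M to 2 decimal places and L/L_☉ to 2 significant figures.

d = 1/p = 1000/1.92 mas = 520.8 pc
M = m − 5 log₁₀ d + 5 = 17.31 − 5·2.7167 + 5 = 8.727
M − M_☉ = 8.727 − 4.83 = 3.897
L/L_☉ = 10^(−0.4 × 3.897) = 0.02763

M ≈ 8.73; L/L_☉ ≈ 0.028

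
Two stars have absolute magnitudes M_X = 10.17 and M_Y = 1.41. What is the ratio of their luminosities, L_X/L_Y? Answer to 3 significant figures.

L_X/L_Y ≈ 3.13×10^-4

ΔM = M_X − M_Y = 8.76
L_X/L_Y = 10^(−0.4 ΔM) = 10^-3.504 = 3.133×10^-4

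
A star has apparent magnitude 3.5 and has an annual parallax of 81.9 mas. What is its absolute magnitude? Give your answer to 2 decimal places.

p = 81.9 mas = 0.0819″ → d = 1/p = 12.21 pc
5 log₁₀(d/10 pc) = 5 log₁₀(12.21) − 5 = 0.434
M = m − 5 log₁₀(d/10) = 3.5 − 0.434 = 3.066

M ≈ 3.07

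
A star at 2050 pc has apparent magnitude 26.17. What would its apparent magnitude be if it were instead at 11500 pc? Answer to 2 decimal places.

m ≈ 29.91

Flux ∝ 1/d², so Δm = 5 log₁₀(d₂/d₁) = 5 log₁₀(11500/2050) = 3.745
m₂ = m₁ + Δm = 26.17 + (3.745) = 29.915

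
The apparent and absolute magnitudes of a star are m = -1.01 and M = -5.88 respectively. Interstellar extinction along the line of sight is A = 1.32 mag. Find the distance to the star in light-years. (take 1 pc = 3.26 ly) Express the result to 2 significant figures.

m − M = 5 log₁₀(d/10 pc) + A  ⇒  -1.01 − (-5.88) − 1.32 = 5 log₁₀(d/10)
3.550 = 5 log₁₀(d/10)
log₁₀ d = (m − M − A)/5 + 1 = 1.7100
d = 10^1.7100 = 51.29 pc
= 167.2 ly

d ≈ 170 ly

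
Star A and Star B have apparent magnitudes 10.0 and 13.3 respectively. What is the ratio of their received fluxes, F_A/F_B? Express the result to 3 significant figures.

Magnitude difference = -3.3
Flux ratio = 10^(−0.4 Δm) = 10^(−0.4 × -3.3) = 10^1.320 = 20.89

F_A/F_B ≈ 20.9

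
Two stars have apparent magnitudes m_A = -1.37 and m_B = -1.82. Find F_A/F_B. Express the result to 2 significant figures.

Magnitude difference = 0.45
Flux ratio = 10^(−0.4 Δm) = 10^(−0.4 × 0.45) = 10^-0.180 = 0.6607

F_A/F_B ≈ 0.66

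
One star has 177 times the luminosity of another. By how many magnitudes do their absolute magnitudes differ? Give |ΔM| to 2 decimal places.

Pogson: ΔM = −2.5 log₁₀(ratio) = −2.5 log₁₀(177) = −2.5 × 2.2480 = -5.620

|ΔM| ≈ 5.62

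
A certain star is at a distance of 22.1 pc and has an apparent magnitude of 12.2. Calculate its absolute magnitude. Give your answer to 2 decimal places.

M ≈ 10.48

5 log₁₀(d/10 pc) = 5 log₁₀(22.10) − 5 = 1.722
M = m − 5 log₁₀(d/10) = 12.2 − 1.722 = 10.478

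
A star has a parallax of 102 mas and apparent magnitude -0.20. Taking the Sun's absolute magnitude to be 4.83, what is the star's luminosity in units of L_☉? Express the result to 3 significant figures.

L/L_☉ ≈ 98.8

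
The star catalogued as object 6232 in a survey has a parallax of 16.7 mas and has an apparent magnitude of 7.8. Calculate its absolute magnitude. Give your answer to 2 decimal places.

M ≈ 3.91

p = 16.7 mas = 0.0167″ → d = 1/p = 59.88 pc
5 log₁₀(d/10 pc) = 5 log₁₀(59.88) − 5 = 3.886
M = m − 5 log₁₀(d/10) = 7.8 − 3.886 = 3.914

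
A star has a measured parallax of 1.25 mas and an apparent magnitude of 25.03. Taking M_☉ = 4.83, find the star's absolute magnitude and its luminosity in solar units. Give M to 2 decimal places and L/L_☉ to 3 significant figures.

M ≈ 15.51; L/L_☉ ≈ 5.32×10^-5

d = 1/p = 1000/1.25 mas = 800.0 pc
M = m − 5 log₁₀ d + 5 = 25.03 − 5·2.9031 + 5 = 15.515
M − M_☉ = 15.515 − 4.83 = 10.685
L/L_☉ = 10^(−0.4 × 10.685) = 5.323×10^-5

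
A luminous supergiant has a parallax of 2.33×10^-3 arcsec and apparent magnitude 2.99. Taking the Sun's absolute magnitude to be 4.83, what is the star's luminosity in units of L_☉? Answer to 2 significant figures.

d = 1/p = 1/2.33×10^-3″ = 429.2 pc
M = m − 5 log₁₀ d + 5 = 2.99 − 5·2.6326 + 5 = -5.173
M − M_☉ = -5.173 − 4.83 = -10.003
L/L_☉ = 10^(−0.4 × -10.003) = 10030

L/L_☉ ≈ 10000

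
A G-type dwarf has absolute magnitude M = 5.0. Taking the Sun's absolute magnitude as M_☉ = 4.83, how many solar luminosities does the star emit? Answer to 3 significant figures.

L/L_☉ ≈ 0.855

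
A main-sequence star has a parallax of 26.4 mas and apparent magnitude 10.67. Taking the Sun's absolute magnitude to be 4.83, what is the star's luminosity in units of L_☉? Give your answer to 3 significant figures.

d = 1/p = 1000/26.4 mas = 37.88 pc
M = m − 5 log₁₀ d + 5 = 10.67 − 5·1.5784 + 5 = 7.778
M − M_☉ = 7.778 − 4.83 = 2.948
L/L_☉ = 10^(−0.4 × 2.948) = 0.06619

L/L_☉ ≈ 0.0662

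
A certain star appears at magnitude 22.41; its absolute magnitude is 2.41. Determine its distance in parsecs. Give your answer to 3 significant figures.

Distance modulus: m − M = 22.41 − (2.41) = 20.000
m − M = 5 log₁₀ d − 5
log₁₀ d = (m − M)/5 + 1 = 5.0000
d = 10^5.0000 = 100000 pc

d ≈ 100000 pc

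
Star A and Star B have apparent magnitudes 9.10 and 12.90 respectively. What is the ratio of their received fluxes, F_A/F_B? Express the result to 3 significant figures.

F_A/F_B ≈ 33.1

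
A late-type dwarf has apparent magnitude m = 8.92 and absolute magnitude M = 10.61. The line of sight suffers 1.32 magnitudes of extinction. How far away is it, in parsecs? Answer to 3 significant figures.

m − M = 5 log₁₀(d/10 pc) + A  ⇒  8.92 − (10.61) − 1.32 = 5 log₁₀(d/10)
-3.010 = 5 log₁₀(d/10)
log₁₀ d = (m − M − A)/5 + 1 = 0.3980
d = 10^0.3980 = 2.500 pc

d ≈ 2.50 pc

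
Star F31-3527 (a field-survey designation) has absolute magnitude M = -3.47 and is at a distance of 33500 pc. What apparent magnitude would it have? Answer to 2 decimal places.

m ≈ 14.16

m = M + 5 log₁₀ d − 5 = -3.47 + 5·4.5250 − 5 = 14.155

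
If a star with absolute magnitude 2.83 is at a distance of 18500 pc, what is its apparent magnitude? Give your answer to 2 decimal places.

m = M + 5 log₁₀ d − 5 = 2.83 + 5·4.2672 − 5 = 19.166

m ≈ 19.17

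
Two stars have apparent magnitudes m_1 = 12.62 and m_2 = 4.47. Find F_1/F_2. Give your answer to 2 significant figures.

Magnitude difference = 8.15
Flux ratio = 10^(−0.4 Δm) = 10^(−0.4 × 8.15) = 10^-3.260 = 5.495×10^-4

F_1/F_2 ≈ 5.5×10^-4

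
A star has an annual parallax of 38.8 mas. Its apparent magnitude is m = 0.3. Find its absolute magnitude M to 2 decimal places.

p = 38.8 mas = 0.0388″ → d = 1/p = 25.77 pc
5 log₁₀(d/10 pc) = 5 log₁₀(25.77) − 5 = 2.056
M = m − 5 log₁₀(d/10) = 0.3 − 2.056 = -1.756

M ≈ -1.76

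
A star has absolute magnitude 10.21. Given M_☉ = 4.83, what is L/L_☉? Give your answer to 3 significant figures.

L/L_☉ ≈ 7.05×10^-3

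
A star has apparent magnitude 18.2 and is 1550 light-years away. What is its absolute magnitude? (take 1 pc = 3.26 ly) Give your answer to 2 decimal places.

d = 1550 ly / 3.26 = 475.5 pc
5 log₁₀(d/10 pc) = 5 log₁₀(475.5) − 5 = 8.386
M = m − 5 log₁₀(d/10) = 18.2 − 8.386 = 9.814

M ≈ 9.81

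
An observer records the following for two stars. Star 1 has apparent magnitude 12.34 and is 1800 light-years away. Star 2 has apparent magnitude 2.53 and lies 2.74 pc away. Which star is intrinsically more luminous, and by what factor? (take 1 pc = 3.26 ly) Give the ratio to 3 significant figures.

Star 1 is more luminous, by a factor of 4.84.

Star 1: d = 1800 ly / 3.26 = 552.1 pc
Star 1: M = m − 5 log₁₀ d + 5 = 12.34 − 5·2.7421 + 5 = 3.630
Star 2: M = m − 5 log₁₀ d + 5 = 2.53 − 5·0.4378 + 5 = 5.341
ΔM = M_1 − M_2 = 3.630 − (5.341) = -1.712; smaller M is more luminous → Star 1.
L ratio = 10^(0.4 |ΔM|) = 10^0.685 = 4.837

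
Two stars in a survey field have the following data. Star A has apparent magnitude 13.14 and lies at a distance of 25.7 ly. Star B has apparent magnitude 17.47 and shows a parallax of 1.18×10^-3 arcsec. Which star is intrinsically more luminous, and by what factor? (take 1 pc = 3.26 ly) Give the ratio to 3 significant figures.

Star B is more luminous, by a factor of 214.

Star A: d = 25.7 ly / 3.26 = 7.883 pc
Star A: M = m − 5 log₁₀ d + 5 = 13.14 − 5·0.8967 + 5 = 13.656
Star B: d = 1/p = 1/1.18×10^-3″ = 847.5 pc
Star B: M = m − 5 log₁₀ d + 5 = 17.47 − 5·2.9281 + 5 = 7.829
ΔM = M_A − M_B = 13.656 − (7.829) = 5.827; smaller M is more luminous → Star B.
L ratio = 10^(0.4 |ΔM|) = 10^2.331 = 214.2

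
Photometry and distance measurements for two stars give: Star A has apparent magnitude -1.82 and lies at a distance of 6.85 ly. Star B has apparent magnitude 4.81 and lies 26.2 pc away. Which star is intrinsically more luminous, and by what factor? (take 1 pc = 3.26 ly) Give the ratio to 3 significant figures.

Star A is more luminous, by a factor of 2.89.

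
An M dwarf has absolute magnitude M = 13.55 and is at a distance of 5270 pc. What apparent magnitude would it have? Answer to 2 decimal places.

m ≈ 27.16

m = M + 5 log₁₀ d − 5 = 13.55 + 5·3.7218 − 5 = 27.159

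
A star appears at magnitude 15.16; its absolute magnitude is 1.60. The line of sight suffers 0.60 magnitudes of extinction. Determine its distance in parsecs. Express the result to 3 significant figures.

d ≈ 3910 pc

m − M = 5 log₁₀(d/10 pc) + A  ⇒  15.16 − (1.60) − 0.60 = 5 log₁₀(d/10)
12.960 = 5 log₁₀(d/10)
log₁₀ d = (m − M − A)/5 + 1 = 3.5920
d = 10^3.5920 = 3908 pc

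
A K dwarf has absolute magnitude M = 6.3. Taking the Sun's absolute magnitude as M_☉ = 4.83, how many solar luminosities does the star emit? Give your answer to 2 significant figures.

M − M_☉ = 6.3 − 4.83 = 1.470
L/L_☉ = 10^(−0.4 (M − M_☉)) = 10^-0.588 = 0.2582

L/L_☉ ≈ 0.26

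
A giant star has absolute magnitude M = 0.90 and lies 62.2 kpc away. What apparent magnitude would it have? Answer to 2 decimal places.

m ≈ 19.87

d = 62.2 kpc = 62200 pc
m = M + 5 log₁₀ d − 5 = 0.90 + 5·4.7938 − 5 = 19.869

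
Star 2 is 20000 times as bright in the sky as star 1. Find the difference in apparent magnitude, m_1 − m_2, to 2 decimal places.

m_1 − m_2 ≈ 10.75

Pogson: Δm = −2.5 log₁₀(ratio) = −2.5 log₁₀(20000) = −2.5 × 4.3010 = -10.753
Star 2 is brighter so has the smaller magnitude: m_1 − m_2 is positive.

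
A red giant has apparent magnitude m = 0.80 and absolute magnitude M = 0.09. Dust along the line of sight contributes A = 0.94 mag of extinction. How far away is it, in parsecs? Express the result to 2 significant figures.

d ≈ 9.0 pc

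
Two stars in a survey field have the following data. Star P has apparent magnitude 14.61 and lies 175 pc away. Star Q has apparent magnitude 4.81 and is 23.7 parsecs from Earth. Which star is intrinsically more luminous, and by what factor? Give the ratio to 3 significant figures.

Star P: M = m − 5 log₁₀ d + 5 = 14.61 − 5·2.2430 + 5 = 8.395
Star Q: M = m − 5 log₁₀ d + 5 = 4.81 − 5·1.3747 + 5 = 2.936
ΔM = M_P − M_Q = 8.395 − (2.936) = 5.459; smaller M is more luminous → Star Q.
L ratio = 10^(0.4 |ΔM|) = 10^2.183 = 152.6

Star Q is more luminous, by a factor of 153.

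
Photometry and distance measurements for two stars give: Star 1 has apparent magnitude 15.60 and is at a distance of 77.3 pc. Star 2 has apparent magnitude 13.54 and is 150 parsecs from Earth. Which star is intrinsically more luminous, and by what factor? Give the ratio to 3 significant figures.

Star 1: M = m − 5 log₁₀ d + 5 = 15.60 − 5·1.8882 + 5 = 11.159
Star 2: M = m − 5 log₁₀ d + 5 = 13.54 − 5·2.1761 + 5 = 7.660
ΔM = M_1 − M_2 = 11.159 − (7.660) = 3.500; smaller M is more luminous → Star 2.
L ratio = 10^(0.4 |ΔM|) = 10^1.400 = 25.11

Star 2 is more luminous, by a factor of 25.1.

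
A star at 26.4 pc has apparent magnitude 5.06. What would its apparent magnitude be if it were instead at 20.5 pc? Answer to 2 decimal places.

Flux ∝ 1/d², so Δm = 5 log₁₀(d₂/d₁) = 5 log₁₀(20.5/26.4) = -0.549
m₂ = m₁ + Δm = 5.06 + (-0.549) = 4.511

m ≈ 4.51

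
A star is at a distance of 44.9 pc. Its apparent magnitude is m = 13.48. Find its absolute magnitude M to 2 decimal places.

M ≈ 10.22

5 log₁₀(d/10 pc) = 5 log₁₀(44.90) − 5 = 3.261
M = m − 5 log₁₀(d/10) = 13.48 − 3.261 = 10.219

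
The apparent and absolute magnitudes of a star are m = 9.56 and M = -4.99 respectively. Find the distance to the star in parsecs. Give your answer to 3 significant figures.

d ≈ 8130 pc

Distance modulus: m − M = 9.56 − (-4.99) = 14.550
m − M = 5 log₁₀ d − 5
log₁₀ d = (m − M)/5 + 1 = 3.9100
d = 10^3.9100 = 8128 pc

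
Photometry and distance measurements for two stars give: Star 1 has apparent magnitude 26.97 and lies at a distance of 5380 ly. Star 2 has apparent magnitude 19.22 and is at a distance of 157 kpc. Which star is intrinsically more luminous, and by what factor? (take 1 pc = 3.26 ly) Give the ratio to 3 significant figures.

Star 2 is more luminous, by a factor of 1.14×10^7.

Star 1: d = 5380 ly / 3.26 = 1650 pc
Star 1: M = m − 5 log₁₀ d + 5 = 26.97 − 5·3.2176 + 5 = 15.882
Star 2: d = 157 kpc = 157000 pc
Star 2: M = m − 5 log₁₀ d + 5 = 19.22 − 5·5.1959 + 5 = -1.759
ΔM = M_1 − M_2 = 15.882 − (-1.759) = 17.642; smaller M is more luminous → Star 2.
L ratio = 10^(0.4 |ΔM|) = 10^7.057 = 1.139×10^7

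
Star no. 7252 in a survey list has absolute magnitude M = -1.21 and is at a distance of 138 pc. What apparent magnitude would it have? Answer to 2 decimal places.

m = M + 5 log₁₀ d − 5 = -1.21 + 5·2.1399 − 5 = 4.489

m ≈ 4.49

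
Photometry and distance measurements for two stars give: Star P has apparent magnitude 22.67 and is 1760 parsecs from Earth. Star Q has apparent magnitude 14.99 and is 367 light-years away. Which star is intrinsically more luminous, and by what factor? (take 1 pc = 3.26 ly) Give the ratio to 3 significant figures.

Star Q is more luminous, by a factor of 4.83.

Star P: M = m − 5 log₁₀ d + 5 = 22.67 − 5·3.2455 + 5 = 11.442
Star Q: d = 367 ly / 3.26 = 112.6 pc
Star Q: M = m − 5 log₁₀ d + 5 = 14.99 − 5·2.0514 + 5 = 9.733
ΔM = M_P − M_Q = 11.442 − (9.733) = 1.710; smaller M is more luminous → Star Q.
L ratio = 10^(0.4 |ΔM|) = 10^0.684 = 4.829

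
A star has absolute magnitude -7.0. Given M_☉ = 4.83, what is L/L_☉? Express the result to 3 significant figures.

L/L_☉ ≈ 54000

M − M_☉ = -7.0 − 4.83 = -11.830
L/L_☉ = 10^(−0.4 (M − M_☉)) = 10^4.732 = 53950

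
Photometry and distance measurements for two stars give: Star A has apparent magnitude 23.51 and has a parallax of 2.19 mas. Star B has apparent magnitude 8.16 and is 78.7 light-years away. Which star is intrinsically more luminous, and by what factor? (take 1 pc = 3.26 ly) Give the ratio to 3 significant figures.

Star B is more luminous, by a factor of 3860.

Star A: p = 2.19 mas = 2.19×10^-3″ → d = 1/p = 456.6 pc
Star A: M = m − 5 log₁₀ d + 5 = 23.51 − 5·2.6596 + 5 = 15.212
Star B: d = 78.7 ly / 3.26 = 24.14 pc
Star B: M = m − 5 log₁₀ d + 5 = 8.16 − 5·1.3828 + 5 = 6.246
ΔM = M_A − M_B = 15.212 − (6.246) = 8.966; smaller M is more luminous → Star B.
L ratio = 10^(0.4 |ΔM|) = 10^3.586 = 3858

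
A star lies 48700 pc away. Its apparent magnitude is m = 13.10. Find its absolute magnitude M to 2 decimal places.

M ≈ -5.34

5 log₁₀(d/10 pc) = 5 log₁₀(48700) − 5 = 18.438
M = m − 5 log₁₀(d/10) = 13.10 − 18.438 = -5.338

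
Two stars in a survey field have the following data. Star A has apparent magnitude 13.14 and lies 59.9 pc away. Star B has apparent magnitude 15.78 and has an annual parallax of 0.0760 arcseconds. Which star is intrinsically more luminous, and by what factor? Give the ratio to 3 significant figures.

Star A: M = m − 5 log₁₀ d + 5 = 13.14 − 5·1.7774 + 5 = 9.253
Star B: d = 1/p = 1/0.0760″ = 13.16 pc
Star B: M = m − 5 log₁₀ d + 5 = 15.78 − 5·1.1192 + 5 = 15.184
ΔM = M_A − M_B = 9.253 − (15.184) = -5.931; smaller M is more luminous → Star A.
L ratio = 10^(0.4 |ΔM|) = 10^2.372 = 235.8

Star A is more luminous, by a factor of 236.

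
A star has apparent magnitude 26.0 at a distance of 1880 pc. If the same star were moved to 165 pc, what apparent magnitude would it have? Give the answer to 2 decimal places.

m ≈ 20.72

Flux ∝ 1/d², so Δm = 5 log₁₀(d₂/d₁) = 5 log₁₀(165/1880) = -5.283
m₂ = m₁ + Δm = 26.0 + (-5.283) = 20.717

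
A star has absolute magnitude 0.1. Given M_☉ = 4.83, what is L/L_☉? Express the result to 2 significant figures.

L/L_☉ ≈ 78

M − M_☉ = 0.1 − 4.83 = -4.730
L/L_☉ = 10^(−0.4 (M − M_☉)) = 10^1.892 = 77.98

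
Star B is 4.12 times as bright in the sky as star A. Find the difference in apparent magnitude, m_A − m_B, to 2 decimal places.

m_A − m_B ≈ 1.54

Pogson: Δm = −2.5 log₁₀(ratio) = −2.5 log₁₀(4.12) = −2.5 × 0.6149 = -1.537
Star B is brighter so has the smaller magnitude: m_A − m_B is positive.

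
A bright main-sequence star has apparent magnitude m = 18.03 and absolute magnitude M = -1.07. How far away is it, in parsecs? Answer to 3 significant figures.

Distance modulus: m − M = 18.03 − (-1.07) = 19.100
m − M = 5 log₁₀ d − 5
log₁₀ d = (m − M)/5 + 1 = 4.8200
d = 10^4.8200 = 66070 pc

d ≈ 66100 pc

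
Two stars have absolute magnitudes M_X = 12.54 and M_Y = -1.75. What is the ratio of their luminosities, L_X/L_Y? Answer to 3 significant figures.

L_X/L_Y ≈ 1.92×10^-6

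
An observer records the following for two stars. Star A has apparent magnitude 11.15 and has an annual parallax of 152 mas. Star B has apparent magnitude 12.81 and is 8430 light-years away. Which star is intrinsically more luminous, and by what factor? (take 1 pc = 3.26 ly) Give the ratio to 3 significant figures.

Star B is more luminous, by a factor of 33500.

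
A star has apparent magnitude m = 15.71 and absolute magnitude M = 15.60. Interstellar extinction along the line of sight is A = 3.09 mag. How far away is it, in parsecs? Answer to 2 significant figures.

m − M = 5 log₁₀(d/10 pc) + A  ⇒  15.71 − (15.60) − 3.09 = 5 log₁₀(d/10)
-2.980 = 5 log₁₀(d/10)
log₁₀ d = (m − M − A)/5 + 1 = 0.4040
d = 10^0.4040 = 2.535 pc

d ≈ 2.5 pc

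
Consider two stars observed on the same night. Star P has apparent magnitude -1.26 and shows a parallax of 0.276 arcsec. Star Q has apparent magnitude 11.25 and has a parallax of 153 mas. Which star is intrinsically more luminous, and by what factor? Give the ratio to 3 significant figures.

Star P is more luminous, by a factor of 31000.

Star P: d = 1/p = 1/0.276″ = 3.623 pc
Star P: M = m − 5 log₁₀ d + 5 = -1.26 − 5·0.5591 + 5 = 0.945
Star Q: p = 153 mas = 0.153″ → d = 1/p = 6.536 pc
Star Q: M = m − 5 log₁₀ d + 5 = 11.25 − 5·0.8153 + 5 = 12.173
ΔM = M_P − M_Q = 0.945 − (12.173) = -11.229; smaller M is more luminous → Star P.
L ratio = 10^(0.4 |ΔM|) = 10^4.492 = 31010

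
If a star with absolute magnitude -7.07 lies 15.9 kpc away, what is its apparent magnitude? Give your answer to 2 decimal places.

m ≈ 8.94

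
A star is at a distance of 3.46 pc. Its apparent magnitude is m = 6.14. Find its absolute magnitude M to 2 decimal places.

M ≈ 8.44

5 log₁₀(d/10 pc) = 5 log₁₀(3.460) − 5 = -2.305
M = m − 5 log₁₀(d/10) = 6.14 + 2.305 = 8.445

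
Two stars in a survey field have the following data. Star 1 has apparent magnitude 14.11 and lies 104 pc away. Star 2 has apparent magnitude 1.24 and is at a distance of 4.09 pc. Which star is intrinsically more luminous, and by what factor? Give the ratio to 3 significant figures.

Star 2 is more luminous, by a factor of 217.

Star 1: M = m − 5 log₁₀ d + 5 = 14.11 − 5·2.0170 + 5 = 9.025
Star 2: M = m − 5 log₁₀ d + 5 = 1.24 − 5·0.6117 + 5 = 3.181
ΔM = M_1 − M_2 = 9.025 − (3.181) = 5.843; smaller M is more luminous → Star 2.
L ratio = 10^(0.4 |ΔM|) = 10^2.337 = 217.5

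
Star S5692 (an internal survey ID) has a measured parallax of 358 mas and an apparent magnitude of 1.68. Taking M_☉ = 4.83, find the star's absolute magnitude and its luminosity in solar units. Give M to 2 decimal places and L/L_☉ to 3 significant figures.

M ≈ 4.45; L/L_☉ ≈ 1.42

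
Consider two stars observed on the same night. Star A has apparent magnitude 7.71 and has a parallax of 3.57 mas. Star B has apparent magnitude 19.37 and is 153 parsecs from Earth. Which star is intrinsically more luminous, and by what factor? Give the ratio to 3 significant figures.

Star A is more luminous, by a factor of 155000.

Star A: p = 3.57 mas = 3.57×10^-3″ → d = 1/p = 280.1 pc
Star A: M = m − 5 log₁₀ d + 5 = 7.71 − 5·2.4473 + 5 = 0.473
Star B: M = m − 5 log₁₀ d + 5 = 19.37 − 5·2.1847 + 5 = 13.447
ΔM = M_A − M_B = 0.473 − (13.447) = -12.973; smaller M is more luminous → Star A.
L ratio = 10^(0.4 |ΔM|) = 10^5.189 = 154600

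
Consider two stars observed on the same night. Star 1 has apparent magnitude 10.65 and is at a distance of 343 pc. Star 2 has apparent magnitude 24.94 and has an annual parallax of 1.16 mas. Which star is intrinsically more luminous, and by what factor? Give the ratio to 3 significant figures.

Star 1: M = m − 5 log₁₀ d + 5 = 10.65 − 5·2.5353 + 5 = 2.974
Star 2: p = 1.16 mas = 1.16×10^-3″ → d = 1/p = 862.1 pc
Star 2: M = m − 5 log₁₀ d + 5 = 24.94 − 5·2.9355 + 5 = 15.262
ΔM = M_1 − M_2 = 2.974 − (15.262) = -12.289; smaller M is more luminous → Star 1.
L ratio = 10^(0.4 |ΔM|) = 10^4.916 = 82320

Star 1 is more luminous, by a factor of 82300.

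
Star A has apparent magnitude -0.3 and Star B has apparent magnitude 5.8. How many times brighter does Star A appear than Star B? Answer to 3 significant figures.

Δm = -0.3 − (5.8) = -6.1
Flux ratio = 10^(−0.4 Δm) = 10^(−0.4 × -6.1) = 10^2.440 = 275.4

275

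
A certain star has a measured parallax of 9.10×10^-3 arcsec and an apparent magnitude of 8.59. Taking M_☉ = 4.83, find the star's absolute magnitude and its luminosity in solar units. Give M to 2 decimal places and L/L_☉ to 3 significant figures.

M ≈ 3.39; L/L_☉ ≈ 3.78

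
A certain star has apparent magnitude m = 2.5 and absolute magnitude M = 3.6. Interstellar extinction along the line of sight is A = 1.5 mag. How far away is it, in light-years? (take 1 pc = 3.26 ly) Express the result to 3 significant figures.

m − M = 5 log₁₀(d/10 pc) + A  ⇒  2.5 − (3.6) − 1.5 = 5 log₁₀(d/10)
-2.600 = 5 log₁₀(d/10)
log₁₀ d = (m − M − A)/5 + 1 = 0.4800
d = 10^0.4800 = 3.020 pc
= 9.845 ly

d ≈ 9.85 ly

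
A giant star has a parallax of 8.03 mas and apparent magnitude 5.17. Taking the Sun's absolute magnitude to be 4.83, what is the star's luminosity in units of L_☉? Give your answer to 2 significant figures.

L/L_☉ ≈ 110

d = 1/p = 1000/8.03 mas = 124.5 pc
M = m − 5 log₁₀ d + 5 = 5.17 − 5·2.0953 + 5 = -0.306
M − M_☉ = -0.306 − 4.83 = -5.136
L/L_☉ = 10^(−0.4 × -5.136) = 113.4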